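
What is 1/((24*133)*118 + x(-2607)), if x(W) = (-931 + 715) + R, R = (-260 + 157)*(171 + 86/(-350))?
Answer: 175/62799154 ≈ 2.7867e-6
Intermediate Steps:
R = -3077846/175 (R = -103*(171 + 86*(-1/350)) = -103*(171 - 43/175) = -103*29882/175 = -3077846/175 ≈ -17588.)
x(W) = -3115646/175 (x(W) = (-931 + 715) - 3077846/175 = -216 - 3077846/175 = -3115646/175)
1/((24*133)*118 + x(-2607)) = 1/((24*133)*118 - 3115646/175) = 1/(3192*118 - 3115646/175) = 1/(376656 - 3115646/175) = 1/(62799154/175) = 175/62799154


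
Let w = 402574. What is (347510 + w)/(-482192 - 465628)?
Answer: -62507/78985 ≈ -0.79138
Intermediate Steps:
(347510 + w)/(-482192 - 465628) = (347510 + 402574)/(-482192 - 465628) = 750084/(-947820) = 750084*(-1/947820) = -62507/78985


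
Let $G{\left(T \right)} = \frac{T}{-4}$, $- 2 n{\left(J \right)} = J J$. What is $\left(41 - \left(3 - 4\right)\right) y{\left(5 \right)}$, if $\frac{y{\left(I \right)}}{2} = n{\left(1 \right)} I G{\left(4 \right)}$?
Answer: $210$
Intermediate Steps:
$n{\left(J \right)} = - \frac{J^{2}}{2}$ ($n{\left(J \right)} = - \frac{J J}{2} = - \frac{J^{2}}{2}$)
$G{\left(T \right)} = - \frac{T}{4}$ ($G{\left(T \right)} = T \left(- \frac{1}{4}\right) = - \frac{T}{4}$)
$y{\left(I \right)} = I$ ($y{\left(I \right)} = 2 - \frac{1^{2}}{2} I \left(\left(- \frac{1}{4}\right) 4\right) = 2 \left(- \frac{1}{2}\right) 1 I \left(-1\right) = 2 - \frac{I}{2} \left(-1\right) = 2 \frac{I}{2} = I$)
$\left(41 - \left(3 - 4\right)\right) y{\left(5 \right)} = \left(41 - \left(3 - 4\right)\right) 5 = \left(41 - -1\right) 5 = \left(41 + 1\right) 5 = 42 \cdot 5 = 210$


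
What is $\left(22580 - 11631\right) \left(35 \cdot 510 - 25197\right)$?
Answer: $-80442303$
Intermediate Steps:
$\left(22580 - 11631\right) \left(35 \cdot 510 - 25197\right) = 10949 \left(17850 - 25197\right) = 10949 \left(-7347\right) = -80442303$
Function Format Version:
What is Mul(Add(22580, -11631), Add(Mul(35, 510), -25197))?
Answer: -80442303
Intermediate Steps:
Mul(Add(22580, -11631), Add(Mul(35, 510), -25197)) = Mul(10949, Add(17850, -25197)) = Mul(10949, -7347) = -80442303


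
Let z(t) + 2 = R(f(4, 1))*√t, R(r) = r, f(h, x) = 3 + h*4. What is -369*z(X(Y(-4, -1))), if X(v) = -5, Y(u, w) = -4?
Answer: 738 - 7011*I*√5 ≈ 738.0 - 15677.0*I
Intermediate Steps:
f(h, x) = 3 + 4*h
z(t) = -2 + 19*√t (z(t) = -2 + (3 + 4*4)*√t = -2 + (3 + 16)*√t = -2 + 19*√t)
-369*z(X(Y(-4, -1))) = -369*(-2 + 19*√(-5)) = -369*(-2 + 19*(I*√5)) = -369*(-2 + 19*I*√5) = 738 - 7011*I*√5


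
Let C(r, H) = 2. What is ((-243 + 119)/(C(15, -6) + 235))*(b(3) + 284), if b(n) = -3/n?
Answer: -35092/237 ≈ -148.07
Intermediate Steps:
((-243 + 119)/(C(15, -6) + 235))*(b(3) + 284) = ((-243 + 119)/(2 + 235))*(-3/3 + 284) = (-124/237)*(-3*1/3 + 284) = (-124*1/237)*(-1 + 284) = -124/237*283 = -35092/237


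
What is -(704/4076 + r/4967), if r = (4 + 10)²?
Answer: -1073916/5061373 ≈ -0.21218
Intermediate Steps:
r = 196 (r = 14² = 196)
-(704/4076 + r/4967) = -(704/4076 + 196/4967) = -(704*(1/4076) + 196*(1/4967)) = -(176/1019 + 196/4967) = -1*1073916/5061373 = -1073916/5061373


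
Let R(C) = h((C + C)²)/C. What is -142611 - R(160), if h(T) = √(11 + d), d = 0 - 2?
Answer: -22817763/160 ≈ -1.4261e+5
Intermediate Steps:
d = -2
h(T) = 3 (h(T) = √(11 - 2) = √9 = 3)
R(C) = 3/C
-142611 - R(160) = -142611 - 3/160 = -22817763/160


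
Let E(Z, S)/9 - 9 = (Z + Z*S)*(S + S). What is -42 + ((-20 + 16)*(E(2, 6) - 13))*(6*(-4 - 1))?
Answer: 189558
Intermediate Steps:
E(Z, S) = 81 + 18*S*(Z + S*Z) (E(Z, S) = 81 + 9*((Z + Z*S)*(S + S)) = 81 + 9*((Z + S*Z)*(2*S)) = 81 + 9*(2*S*(Z + S*Z)) = 81 + 18*S*(Z + S*Z))
-42 + ((-20 + 16)*(E(2, 6) - 13))*(6*(-4 - 1)) = -42 + ((-20 + 16)*((81 + 18*6*2 + 18*2*6²) - 13))*(6*(-4 - 1)) = -42 + (-4*((81 + 216 + 18*2*36) - 13))*(6*(-5)) = -42 - 4*((81 + 216 + 1296) - 13)*(-30) = -42 - 4*(1593 - 13)*(-30) = -42 - 4*1580*(-30) = -42 - 6320*(-30) = -42 + 189600 = 189558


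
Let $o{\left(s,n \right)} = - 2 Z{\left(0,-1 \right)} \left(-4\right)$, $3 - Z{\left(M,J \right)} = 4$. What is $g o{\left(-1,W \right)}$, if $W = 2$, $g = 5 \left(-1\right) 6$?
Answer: $240$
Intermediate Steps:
$g = -30$ ($g = \left(-5\right) 6 = -30$)
$Z{\left(M,J \right)} = -1$ ($Z{\left(M,J \right)} = 3 - 4 = -1$)
$o{\left(s,n \right)} = -8$ ($o{\left(s,n \right)} = \left(-2\right) \left(-1\right) \left(-4\right) = 2 \left(-4\right) = -8$)
$g o{\left(-1,W \right)} = \left(-30\right) \left(-8\right) = 240$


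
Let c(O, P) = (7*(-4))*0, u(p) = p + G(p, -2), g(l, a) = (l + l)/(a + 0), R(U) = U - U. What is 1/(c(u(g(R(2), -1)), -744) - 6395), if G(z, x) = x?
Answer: -1/6395 ≈ -0.00015637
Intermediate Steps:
R(U) = 0
g(l, a) = 2*l/a (g(l, a) = (2*l)/a = 2*l/a)
u(p) = -2 + p (u(p) = p - 2 = -2 + p)
c(O, P) = 0 (c(O, P) = -28*0 = 0)
1/(c(u(g(R(2), -1)), -744) - 6395) = 1/(0 - 6395) = 1/(-6395) = -1/6395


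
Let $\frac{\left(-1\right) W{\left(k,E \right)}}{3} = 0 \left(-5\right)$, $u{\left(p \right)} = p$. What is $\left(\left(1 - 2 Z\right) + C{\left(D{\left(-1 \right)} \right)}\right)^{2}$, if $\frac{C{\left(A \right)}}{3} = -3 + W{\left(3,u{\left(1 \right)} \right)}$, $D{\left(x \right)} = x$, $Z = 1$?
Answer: $100$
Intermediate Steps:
$W{\left(k,E \right)} = 0$ ($W{\left(k,E \right)} = - 3 \cdot 0 \left(-5\right) = \left(-3\right) 0 = 0$)
$C{\left(A \right)} = -9$ ($C{\left(A \right)} = 3 \left(-3 + 0\right) = 3 \left(-3\right) = -9$)
$\left(\left(1 - 2 Z\right) + C{\left(D{\left(-1 \right)} \right)}\right)^{2} = \left(\left(1 - 2\right) - 9\right)^{2} = \left(-1 - 9\right)^{2} = \left(-10\right)^{2} = 100$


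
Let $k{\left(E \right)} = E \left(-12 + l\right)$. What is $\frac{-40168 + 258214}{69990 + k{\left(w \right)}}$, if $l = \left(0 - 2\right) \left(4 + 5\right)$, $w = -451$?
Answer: $\frac{36341}{13920} \approx 2.6107$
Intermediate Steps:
$l = -18$ ($l = \left(-2\right) 9 = -18$)
$k{\left(E \right)} = - 30 E$ ($k{\left(E \right)} = E \left(-12 - 18\right) = E \left(-30\right) = - 30 E$)
$\frac{-40168 + 258214}{69990 + k{\left(w \right)}} = \frac{-40168 + 258214}{69990 - -13530} = \frac{218046}{69990 + 13530} = \frac{218046}{83520} = 218046 \cdot \frac{1}{83520} = \frac{36341}{13920}$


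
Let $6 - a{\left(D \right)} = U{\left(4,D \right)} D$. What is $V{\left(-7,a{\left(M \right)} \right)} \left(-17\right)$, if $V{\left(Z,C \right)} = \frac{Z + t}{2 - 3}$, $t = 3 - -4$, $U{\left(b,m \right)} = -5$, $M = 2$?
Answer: $0$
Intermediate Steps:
$a{\left(D \right)} = 6 + 5 D$ ($a{\left(D \right)} = 6 - - 5 D = 6 + 5 D$)
$t = 7$ ($t = 3 + 4 = 7$)
$V{\left(Z,C \right)} = -7 - Z$ ($V{\left(Z,C \right)} = \frac{Z + 7}{2 - 3} = \frac{7 + Z}{-1} = \left(7 + Z\right) \left(-1\right) = -7 - Z$)
$V{\left(-7,a{\left(M \right)} \right)} \left(-17\right) = \left(-7 - -7\right) \left(-17\right) = \left(-7 + 7\right) \left(-17\right) = 0 \left(-17\right) = 0$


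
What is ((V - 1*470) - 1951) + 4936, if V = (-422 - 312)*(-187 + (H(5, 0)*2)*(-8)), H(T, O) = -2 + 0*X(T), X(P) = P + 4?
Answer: 116285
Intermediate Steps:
X(P) = 4 + P
H(T, O) = -2 (H(T, O) = -2 + 0*(4 + T) = -2 + 0 = -2)
V = 113770 (V = (-422 - 312)*(-187 - 2*2*(-8)) = -734*(-187 - 4*(-8)) = -734*(-187 + 32) = -734*(-155) = 113770)
((V - 1*470) - 1951) + 4936 = ((113770 - 1*470) - 1951) + 4936 = ((113770 - 470) - 1951) + 4936 = (113300 - 1951) + 4936 = 111349 + 4936 = 116285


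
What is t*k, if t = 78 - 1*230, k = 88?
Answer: -13376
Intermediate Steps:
t = -152 (t = 78 - 230 = -152)
t*k = -152*88 = -13376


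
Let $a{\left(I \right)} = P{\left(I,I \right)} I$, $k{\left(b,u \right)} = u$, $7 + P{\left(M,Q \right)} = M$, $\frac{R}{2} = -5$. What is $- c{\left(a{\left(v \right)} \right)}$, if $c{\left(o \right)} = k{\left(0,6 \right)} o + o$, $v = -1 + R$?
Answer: $-1386$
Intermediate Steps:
$R = -10$ ($R = 2 \left(-5\right) = -10$)
$P{\left(M,Q \right)} = -7 + M$
$v = -11$ ($v = -1 - 10 = -11$)
$a{\left(I \right)} = I \left(-7 + I\right)$ ($a{\left(I \right)} = \left(-7 + I\right) I = I \left(-7 + I\right)$)
$c{\left(o \right)} = 7 o$ ($c{\left(o \right)} = 6 o + o = 7 o$)
$- c{\left(a{\left(v \right)} \right)} = - 7 \left(- 11 \left(-7 - 11\right)\right) = - 7 \left(\left(-11\right) \left(-18\right)\right) = - 7 \cdot 198 = \left(-1\right) 1386 = -1386$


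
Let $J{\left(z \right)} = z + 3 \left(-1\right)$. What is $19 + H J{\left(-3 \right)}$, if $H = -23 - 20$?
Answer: $277$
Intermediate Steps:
$J{\left(z \right)} = -3 + z$ ($J{\left(z \right)} = z - 3 = -3 + z$)
$H = -43$ ($H = -23 - 20 = -43$)
$19 + H J{\left(-3 \right)} = 19 - 43 \left(-3 - 3\right) = 19 - -258 = 19 + 258 = 277$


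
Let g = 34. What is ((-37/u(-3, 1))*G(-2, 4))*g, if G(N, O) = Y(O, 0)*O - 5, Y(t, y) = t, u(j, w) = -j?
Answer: -13838/3 ≈ -4612.7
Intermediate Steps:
G(N, O) = -5 + O**2 (G(N, O) = O*O - 5 = O**2 - 5 = -5 + O**2)
((-37/u(-3, 1))*G(-2, 4))*g = ((-37/((-1*(-3))))*(-5 + 4**2))*34 = ((-37/3)*(-5 + 16))*34 = (-37*1/3*11)*34 = -37/3*11*34 = -407/3*34 = -13838/3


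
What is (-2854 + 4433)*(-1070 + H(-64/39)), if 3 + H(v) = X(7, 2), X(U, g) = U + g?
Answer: -1680056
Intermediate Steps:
H(v) = 6 (H(v) = -3 + (7 + 2) = -3 + 9 = 6)
(-2854 + 4433)*(-1070 + H(-64/39)) = (-2854 + 4433)*(-1070 + 6) = 1579*(-1064) = -1680056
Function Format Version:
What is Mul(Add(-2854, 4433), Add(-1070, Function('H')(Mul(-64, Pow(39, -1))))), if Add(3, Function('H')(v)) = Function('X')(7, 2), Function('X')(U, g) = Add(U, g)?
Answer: -1680056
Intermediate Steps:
Function('H')(v) = 6 (Function('H')(v) = Add(-3, Add(7, 2)) = Add(-3, 9) = 6)
Mul(Add(-2854, 4433), Add(-1070, Function('H')(Mul(-64, Pow(39, -1))))) = Mul(Add(-2854, 4433), Add(-1070, 6)) = Mul(1579, -1064) = -1680056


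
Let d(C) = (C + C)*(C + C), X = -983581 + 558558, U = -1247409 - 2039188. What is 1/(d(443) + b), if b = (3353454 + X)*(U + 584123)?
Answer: -1/7914007853298 ≈ -1.2636e-13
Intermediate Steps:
U = -3286597
X = -425023
d(C) = 4*C**2 (d(C) = (2*C)*(2*C) = 4*C**2)
b = -7914008638294 (b = (3353454 - 425023)*(-3286597 + 584123) = 2928431*(-2702474) = -7914008638294)
1/(d(443) + b) = 1/(4*443**2 - 7914008638294) = 1/(4*196249 - 7914008638294) = 1/(784996 - 7914008638294) = 1/(-7914007853298) = -1/7914007853298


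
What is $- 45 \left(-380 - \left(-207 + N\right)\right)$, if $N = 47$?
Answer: $9900$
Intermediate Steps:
$- 45 \left(-380 - \left(-207 + N\right)\right) = - 45 \left(-380 + \left(207 - 47\right)\right) = - 45 \left(-380 + 160\right) = \left(-45\right) \left(-220\right) = 9900$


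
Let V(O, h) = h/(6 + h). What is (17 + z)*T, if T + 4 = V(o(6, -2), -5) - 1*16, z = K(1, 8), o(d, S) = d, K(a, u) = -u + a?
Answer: -250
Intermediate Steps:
K(a, u) = a - u
z = -7 (z = 1 - 1*8 = 1 - 8 = -7)
T = -25 (T = -4 + (-5/(6 - 5) - 1*16) = -4 + (-5/1 - 16) = -4 + (-5*1 - 16) = -4 + (-5 - 16) = -4 - 21 = -25)
(17 + z)*T = (17 - 7)*(-25) = 10*(-25) = -250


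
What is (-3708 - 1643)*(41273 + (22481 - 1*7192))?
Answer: -302663262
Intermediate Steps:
(-3708 - 1643)*(41273 + (22481 - 1*7192)) = -5351*(41273 + (22481 - 7192)) = -5351*(41273 + 15289) = -5351*56562 = -302663262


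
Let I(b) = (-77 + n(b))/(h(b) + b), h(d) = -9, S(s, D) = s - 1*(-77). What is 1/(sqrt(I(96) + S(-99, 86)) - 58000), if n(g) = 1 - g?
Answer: -2523000/146334001043 - I*sqrt(181482)/292668002086 ≈ -1.7241e-5 - 1.4556e-9*I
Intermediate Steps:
S(s, D) = 77 + s (S(s, D) = s + 77 = 77 + s)
I(b) = (-76 - b)/(-9 + b) (I(b) = (-77 + (1 - b))/(-9 + b) = (-76 - b)/(-9 + b))
1/(sqrt(I(96) + S(-99, 86)) - 58000) = 1/(sqrt((-76 - 1*96)/(-9 + 96) + (77 - 99)) - 58000) = 1/(sqrt((-76 - 96)/87 - 22) - 58000) = 1/(sqrt((1/87)*(-172) - 22) - 58000) = 1/(sqrt(-172/87 - 22) - 58000) = 1/(sqrt(-2086/87) - 58000) = 1/(I*sqrt(181482)/87 - 58000) = 1/(-58000 + I*sqrt(181482)/87)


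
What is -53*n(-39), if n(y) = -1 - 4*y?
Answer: -8215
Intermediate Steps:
-53*n(-39) = -53*(-1 - 4*(-39)) = -53*(-1 + 156) = -53*155 = -8215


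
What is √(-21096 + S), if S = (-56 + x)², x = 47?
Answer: 3*I*√2335 ≈ 144.97*I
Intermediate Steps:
S = 81 (S = (-56 + 47)² = (-9)² = 81)
√(-21096 + S) = √(-21096 + 81) = √(-21015) = 3*I*√2335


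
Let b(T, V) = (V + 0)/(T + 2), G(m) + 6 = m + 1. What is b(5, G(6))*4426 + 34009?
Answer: 242489/7 ≈ 34641.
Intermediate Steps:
G(m) = -5 + m (G(m) = -6 + (m + 1) = -6 + (1 + m) = -5 + m)
b(T, V) = V/(2 + T)
b(5, G(6))*4426 + 34009 = ((-5 + 6)/(2 + 5))*4426 + 34009 = (1/7)*4426 + 34009 = (1*(⅐))*4426 + 34009 = (⅐)*4426 + 34009 = 4426/7 + 34009 = 242489/7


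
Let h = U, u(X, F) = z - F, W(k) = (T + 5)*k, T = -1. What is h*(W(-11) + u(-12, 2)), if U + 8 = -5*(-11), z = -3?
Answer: -2303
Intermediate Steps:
W(k) = 4*k (W(k) = (-1 + 5)*k = 4*k)
U = 47 (U = -8 - 5*(-11) = -8 + 55 = 47)
u(X, F) = -3 - F
h = 47
h*(W(-11) + u(-12, 2)) = 47*(4*(-11) + (-3 - 1*2)) = 47*(-44 + (-3 - 2)) = 47*(-44 - 5) = 47*(-49) = -2303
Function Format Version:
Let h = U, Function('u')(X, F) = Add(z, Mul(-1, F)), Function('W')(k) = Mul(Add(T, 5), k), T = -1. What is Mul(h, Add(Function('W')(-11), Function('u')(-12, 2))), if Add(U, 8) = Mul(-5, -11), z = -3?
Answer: -2303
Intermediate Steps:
Function('W')(k) = Mul(4, k) (Function('W')(k) = Mul(Add(-1, 5), k) = Mul(4, k))
U = 47 (U = Add(-8, Mul(-5, -11)) = Add(-8, 55) = 47)
Function('u')(X, F) = Add(-3, Mul(-1, F))
h = 47
Mul(h, Add(Function('W')(-11), Function('u')(-12, 2))) = Mul(47, Add(Mul(4, -11), Add(-3, Mul(-1, 2)))) = Mul(47, Add(-44, Add(-3, -2))) = Mul(47, Add(-44, -5)) = Mul(47, -49) = -2303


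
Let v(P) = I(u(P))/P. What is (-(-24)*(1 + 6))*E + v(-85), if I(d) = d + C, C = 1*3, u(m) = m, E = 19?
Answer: 271402/85 ≈ 3193.0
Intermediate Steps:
C = 3
I(d) = 3 + d (I(d) = d + 3 = 3 + d)
v(P) = (3 + P)/P
(-(-24)*(1 + 6))*E + v(-85) = -(-24)*(1 + 6)*19 + (3 - 85)/(-85) = -(-24)*7*19 - 1/85*(-82) = -6*(-28)*19 + 82/85 = 168*19 + 82/85 = 3192 + 82/85 = 271402/85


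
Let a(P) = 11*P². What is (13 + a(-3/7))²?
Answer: 541696/2401 ≈ 225.61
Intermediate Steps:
(13 + a(-3/7))² = (13 + 11*(-3/7)²)² = (13 + 11*(9/49))² = (13 + 99/49)² = (736/49)² = 541696/2401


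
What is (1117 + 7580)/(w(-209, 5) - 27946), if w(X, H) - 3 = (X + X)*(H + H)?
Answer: -669/2471 ≈ -0.27074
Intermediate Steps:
w(X, H) = 3 + 4*H*X (w(X, H) = 3 + (X + X)*(H + H) = 3 + (2*X)*(2*H) = 3 + 4*H*X)
(1117 + 7580)/(w(-209, 5) - 27946) = (1117 + 7580)/((3 + 4*5*(-209)) - 27946) = 8697/((3 - 4180) - 27946) = 8697/(-4177 - 27946) = 8697/(-32123) = 8697*(-1/32123) = -669/2471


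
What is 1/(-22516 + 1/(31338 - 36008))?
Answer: -4670/105149721 ≈ -4.4413e-5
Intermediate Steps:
1/(-22516 + 1/(31338 - 36008)) = 1/(-22516 + 1/(-4670)) = 1/(-22516 - 1/4670) = 1/(-105149721/4670) = -4670/105149721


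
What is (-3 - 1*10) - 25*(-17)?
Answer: 412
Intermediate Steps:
(-3 - 1*10) - 25*(-17) = (-3 - 10) + 425 = -13 + 425 = 412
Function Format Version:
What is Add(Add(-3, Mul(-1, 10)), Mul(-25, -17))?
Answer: 412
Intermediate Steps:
Add(Add(-3, Mul(-1, 10)), Mul(-25, -17)) = Add(Add(-3, -10), 425) = Add(-13, 425) = 412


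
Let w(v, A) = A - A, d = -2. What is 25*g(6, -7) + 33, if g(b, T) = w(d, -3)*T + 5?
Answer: 158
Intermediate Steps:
w(v, A) = 0
g(b, T) = 5 (g(b, T) = 0*T + 5 = 0 + 5 = 5)
25*g(6, -7) + 33 = 25*5 + 33 = 125 + 33 = 158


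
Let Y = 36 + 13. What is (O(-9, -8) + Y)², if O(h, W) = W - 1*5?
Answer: 1296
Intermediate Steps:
Y = 49
O(h, W) = -5 + W (O(h, W) = W - 5 = -5 + W)
(O(-9, -8) + Y)² = ((-5 - 8) + 49)² = (-13 + 49)² = 36² = 1296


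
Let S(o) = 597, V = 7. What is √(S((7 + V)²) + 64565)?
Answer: √65162 ≈ 255.27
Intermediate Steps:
√(S((7 + V)²) + 64565) = √(597 + 64565) = √65162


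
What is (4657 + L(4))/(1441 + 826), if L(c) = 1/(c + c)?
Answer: 37257/18136 ≈ 2.0543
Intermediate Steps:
L(c) = 1/(2*c)
(4657 + L(4))/(1441 + 826) = (4657 + (½)/4)/(1441 + 826) = (4657 + (½)*(¼))/2267 = (4657 + ⅛)*(1/2267) = (37257/8)*(1/2267) = 37257/18136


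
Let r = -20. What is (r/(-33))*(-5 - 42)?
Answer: -940/33 ≈ -28.485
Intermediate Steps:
(r/(-33))*(-5 - 42) = (-20/(-33))*(-5 - 42) = -20*(-1/33)*(-47) = (20/33)*(-47) = -940/33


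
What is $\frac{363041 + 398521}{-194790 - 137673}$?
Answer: $- \frac{253854}{110821} \approx -2.2907$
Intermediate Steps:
$\frac{363041 + 398521}{-194790 - 137673} = \frac{761562}{-194790 - 137673} = \frac{761562}{-332463} = 761562 \left(- \frac{1}{332463}\right) = - \frac{253854}{110821}$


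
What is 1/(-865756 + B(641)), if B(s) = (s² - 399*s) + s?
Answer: -1/709993 ≈ -1.4085e-6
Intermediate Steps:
B(s) = s² - 398*s
1/(-865756 + B(641)) = 1/(-865756 + 641*(-398 + 641)) = 1/(-865756 + 641*243) = 1/(-865756 + 155763) = 1/(-709993) = -1/709993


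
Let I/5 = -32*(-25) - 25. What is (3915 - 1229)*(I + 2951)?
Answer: 18334636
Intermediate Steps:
I = 3875 (I = 5*(-32*(-25) - 25) = 5*(800 - 25) = 5*775 = 3875)
(3915 - 1229)*(I + 2951) = (3915 - 1229)*(3875 + 2951) = 2686*6826 = 18334636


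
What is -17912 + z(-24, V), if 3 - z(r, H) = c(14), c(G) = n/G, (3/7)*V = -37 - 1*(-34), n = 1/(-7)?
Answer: -1755081/98 ≈ -17909.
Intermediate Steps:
n = -⅐ ≈ -0.14286
V = -7 (V = 7*(-37 - 1*(-34))/3 = 7*(-37 + 34)/3 = (7/3)*(-3) = -7)
c(G) = -1/(7*G)
z(r, H) = 295/98 (z(r, H) = 3 - (-1)/(7*14) = 3 - 1*(-1/98) = 3 + 1/98 = 295/98)
-17912 + z(-24, V) = -17912 + 295/98 = -1755081/98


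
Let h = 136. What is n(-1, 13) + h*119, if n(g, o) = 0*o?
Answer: 16184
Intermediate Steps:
n(g, o) = 0
n(-1, 13) + h*119 = 0 + 136*119 = 0 + 16184 = 16184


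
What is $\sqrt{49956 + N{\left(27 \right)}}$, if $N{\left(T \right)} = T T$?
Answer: $\sqrt{50685} \approx 225.13$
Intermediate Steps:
$N{\left(T \right)} = T^{2}$
$\sqrt{49956 + N{\left(27 \right)}} = \sqrt{49956 + 27^{2}} = \sqrt{49956 + 729} = \sqrt{50685}$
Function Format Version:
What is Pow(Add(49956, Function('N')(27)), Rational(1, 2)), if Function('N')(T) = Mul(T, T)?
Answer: Pow(50685, Rational(1, 2)) ≈ 225.13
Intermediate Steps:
Function('N')(T) = Pow(T, 2)
Pow(Add(49956, Function('N')(27)), Rational(1, 2)) = Pow(Add(49956, Pow(27, 2)), Rational(1, 2)) = Pow(Add(49956, 729), Rational(1, 2)) = Pow(50685, Rational(1, 2))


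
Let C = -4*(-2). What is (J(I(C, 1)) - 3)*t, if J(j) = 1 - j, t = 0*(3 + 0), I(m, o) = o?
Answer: 0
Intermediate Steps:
C = 8
t = 0 (t = 0*3 = 0)
(J(I(C, 1)) - 3)*t = ((1 - 1*1) - 3)*0 = ((1 - 1) - 3)*0 = (0 - 3)*0 = -3*0 = 0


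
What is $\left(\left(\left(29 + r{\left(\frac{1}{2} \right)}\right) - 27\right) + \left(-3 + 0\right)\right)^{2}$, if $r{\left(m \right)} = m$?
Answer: $\frac{1}{4} \approx 0.25$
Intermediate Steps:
$\left(\left(\left(29 + r{\left(\frac{1}{2} \right)}\right) - 27\right) + \left(-3 + 0\right)\right)^{2} = \left(\left(\left(29 + \frac{1}{2}\right) - 27\right) + \left(-3 + 0\right)\right)^{2} = \left(\left(\left(29 + \frac{1}{2}\right) - 27\right) - 3\right)^{2} = \left(\left(\frac{59}{2} - 27\right) - 3\right)^{2} = \left(\frac{5}{2} - 3\right)^{2} = \left(- \frac{1}{2}\right)^{2} = \frac{1}{4}$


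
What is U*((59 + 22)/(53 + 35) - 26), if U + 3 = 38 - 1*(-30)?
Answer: -143455/88 ≈ -1630.2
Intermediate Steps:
U = 65 (U = -3 + (38 - 1*(-30)) = -3 + (38 + 30) = -3 + 68 = 65)
U*((59 + 22)/(53 + 35) - 26) = 65*((59 + 22)/(53 + 35) - 26) = 65*(81/88 - 26) = 65*(-2207/88) = -143455/88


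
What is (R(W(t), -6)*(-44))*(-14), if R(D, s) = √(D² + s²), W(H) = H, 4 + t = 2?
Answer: 1232*√10 ≈ 3895.9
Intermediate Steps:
t = -2 (t = -4 + 2 = -2)
(R(W(t), -6)*(-44))*(-14) = (√((-2)² + (-6)²)*(-44))*(-14) = (√(4 + 36)*(-44))*(-14) = (√40*(-44))*(-14) = ((2*√10)*(-44))*(-14) = -88*√10*(-14) = 1232*√10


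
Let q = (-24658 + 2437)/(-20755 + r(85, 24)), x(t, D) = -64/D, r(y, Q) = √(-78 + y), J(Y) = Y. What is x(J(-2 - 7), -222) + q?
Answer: 3094166261/2276927238 + 7407*√7/143590006 ≈ 1.3591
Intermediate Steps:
q = -22221/(-20755 + √7) (q = (-24658 + 2437)/(-20755 + √(-78 + 85)) = -22221/(-20755 + √7) ≈ 1.0708)
x(J(-2 - 7), -222) + q = -64/(-222) + (21961755/20512858 + 7407*√7/143590006) = -64*(-1/222) + (21961755/20512858 + 7407*√7/143590006) = 32/111 + (21961755/20512858 + 7407*√7/143590006) = 3094166261/2276927238 + 7407*√7/143590006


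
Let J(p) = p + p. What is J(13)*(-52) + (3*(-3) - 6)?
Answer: -1367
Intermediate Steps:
J(p) = 2*p
J(13)*(-52) + (3*(-3) - 6) = (2*13)*(-52) + (3*(-3) - 6) = 26*(-52) + (-9 - 6) = -1352 - 15 = -1367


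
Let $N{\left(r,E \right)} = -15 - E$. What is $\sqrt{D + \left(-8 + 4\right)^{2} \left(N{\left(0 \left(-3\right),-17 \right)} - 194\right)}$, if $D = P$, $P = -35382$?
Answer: $i \sqrt{38454} \approx 196.1 i$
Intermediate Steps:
$D = -35382$
$\sqrt{D + \left(-8 + 4\right)^{2} \left(N{\left(0 \left(-3\right),-17 \right)} - 194\right)} = \sqrt{-35382 + \left(-8 + 4\right)^{2} \left(\left(-15 - -17\right) - 194\right)} = \sqrt{-35382 + \left(-4\right)^{2} \left(\left(-15 + 17\right) - 194\right)} = \sqrt{-35382 + 16 \left(2 - 194\right)} = \sqrt{-35382 + 16 \left(-192\right)} = \sqrt{-35382 - 3072} = \sqrt{-38454} = i \sqrt{38454}$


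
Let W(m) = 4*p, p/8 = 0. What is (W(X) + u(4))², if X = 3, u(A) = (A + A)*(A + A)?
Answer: 4096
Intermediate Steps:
p = 0 (p = 8*0 = 0)
u(A) = 4*A² (u(A) = (2*A)*(2*A) = 4*A²)
W(m) = 0 (W(m) = 4*0 = 0)
(W(X) + u(4))² = (0 + 4*4²)² = (0 + 4*16)² = (0 + 64)² = 64² = 4096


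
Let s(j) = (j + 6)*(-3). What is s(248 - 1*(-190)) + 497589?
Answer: 496257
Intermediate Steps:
s(j) = -18 - 3*j (s(j) = (6 + j)*(-3) = -18 - 3*j)
s(248 - 1*(-190)) + 497589 = (-18 - 3*(248 - 1*(-190))) + 497589 = (-18 - 3*(248 + 190)) + 497589 = (-18 - 3*438) + 497589 = (-18 - 1314) + 497589 = -1332 + 497589 = 496257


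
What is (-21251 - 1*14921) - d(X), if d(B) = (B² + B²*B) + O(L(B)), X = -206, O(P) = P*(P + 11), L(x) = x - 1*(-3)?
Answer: 8624232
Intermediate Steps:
L(x) = 3 + x (L(x) = x + 3 = 3 + x)
O(P) = P*(11 + P)
d(B) = B² + B³ + (3 + B)*(14 + B) (d(B) = (B² + B²*B) + (3 + B)*(11 + (3 + B)) = (B² + B³) + (3 + B)*(14 + B) = B² + B³ + (3 + B)*(14 + B))
(-21251 - 1*14921) - d(X) = (-21251 - 1*14921) - ((-206)² + (-206)³ + (3 - 206)*(14 - 206)) = (-21251 - 14921) - (42436 - 8741816 - 203*(-192)) = -36172 - (42436 - 8741816 + 38976) = -36172 - 1*(-8660404) = -36172 + 8660404 = 8624232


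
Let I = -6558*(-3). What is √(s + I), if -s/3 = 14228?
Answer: I*√23010 ≈ 151.69*I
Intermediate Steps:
s = -42684 (s = -3*14228 = -42684)
I = 19674
√(s + I) = √(-42684 + 19674) = √(-23010) = I*√23010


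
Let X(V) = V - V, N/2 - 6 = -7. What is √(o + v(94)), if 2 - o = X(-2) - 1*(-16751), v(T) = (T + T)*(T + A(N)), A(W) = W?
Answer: √547 ≈ 23.388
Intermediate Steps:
N = -2 (N = 12 + 2*(-7) = 12 - 14 = -2)
X(V) = 0
v(T) = 2*T*(-2 + T) (v(T) = (T + T)*(T - 2) = (2*T)*(-2 + T) = 2*T*(-2 + T))
o = -16749 (o = 2 - (0 - 1*(-16751)) = 2 - (0 + 16751) = 2 - 1*16751 = 2 - 16751 = -16749)
√(o + v(94)) = √(-16749 + 2*94*(-2 + 94)) = √(-16749 + 2*94*92) = √(-16749 + 17296) = √547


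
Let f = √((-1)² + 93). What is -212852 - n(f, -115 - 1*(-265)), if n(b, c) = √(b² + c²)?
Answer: -212852 - √22594 ≈ -2.1300e+5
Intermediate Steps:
f = √94 (f = √(1 + 93) = √94 ≈ 9.6954)
-212852 - n(f, -115 - 1*(-265)) = -212852 - √((√94)² + (-115 - 1*(-265))²) = -212852 - √(94 + (-115 + 265)²) = -212852 - √(94 + 150²) = -212852 - √(94 + 22500) = -212852 - √22594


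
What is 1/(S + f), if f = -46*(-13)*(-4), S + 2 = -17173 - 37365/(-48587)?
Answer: -48587/950664464 ≈ -5.1108e-5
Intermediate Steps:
S = -834444360/48587 (S = -2 + (-17173 - 37365/(-48587)) = -2 + (-17173 - 37365*(-1)/48587) = -2 + (-17173 - 1*(-37365/48587)) = -2 + (-17173 + 37365/48587) = -2 - 834347186/48587 = -834444360/48587 ≈ -17174.)
f = -2392 (f = 598*(-4) = -2392)
1/(S + f) = 1/(-834444360/48587 - 2392) = 1/(-950664464/48587) = -48587/950664464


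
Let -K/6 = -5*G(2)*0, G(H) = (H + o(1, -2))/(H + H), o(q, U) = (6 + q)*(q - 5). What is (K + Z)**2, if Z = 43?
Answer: 1849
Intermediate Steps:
o(q, U) = (-5 + q)*(6 + q) (o(q, U) = (6 + q)*(-5 + q) = (-5 + q)*(6 + q))
G(H) = (-28 + H)/(2*H) (G(H) = (H + (-30 + 1 + 1**2))/(H + H) = (H + (-30 + 1 + 1))/((2*H)) = (H - 28)*(1/(2*H)) = (-28 + H)*(1/(2*H)) = (-28 + H)/(2*H))
K = 0 (K = -6*(-5*(-28 + 2)/(2*2))*0 = -6*(-5*(-26)/(2*2))*0 = -6*(-5*(-13/2))*0 = -195*0 = -6*0 = 0)
(K + Z)**2 = (0 + 43)**2 = 43**2 = 1849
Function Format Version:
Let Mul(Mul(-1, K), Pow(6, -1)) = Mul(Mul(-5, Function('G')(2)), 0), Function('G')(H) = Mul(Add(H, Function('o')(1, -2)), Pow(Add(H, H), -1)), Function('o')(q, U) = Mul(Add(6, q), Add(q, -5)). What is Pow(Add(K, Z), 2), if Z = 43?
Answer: 1849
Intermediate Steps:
Function('o')(q, U) = Mul(Add(-5, q), Add(6, q)) (Function('o')(q, U) = Mul(Add(6, q), Add(-5, q)) = Mul(Add(-5, q), Add(6, q)))
Function('G')(H) = Mul(Rational(1, 2), Pow(H, -1), Add(-28, H)) (Function('G')(H) = Mul(Add(H, Add(-30, 1, Pow(1, 2))), Pow(Add(H, H), -1)) = Mul(Add(H, Add(-30, 1, 1)), Pow(Mul(2, H), -1)) = Mul(Add(H, -28), Mul(Rational(1, 2), Pow(H, -1))) = Mul(Add(-28, H), Mul(Rational(1, 2), Pow(H, -1))) = Mul(Rational(1, 2), Pow(H, -1), Add(-28, H)))
K = 0 (K = Mul(-6, Mul(Mul(-5, Mul(Rational(1, 2), Pow(2, -1), Add(-28, 2))), 0)) = Mul(-6, Mul(Mul(-5, Mul(Rational(1, 2), Rational(1, 2), -26)), 0)) = Mul(-6, Mul(Mul(-5, Rational(-13, 2)), 0)) = Mul(-6, Mul(Rational(65, 2), 0)) = Mul(-6, 0) = 0)
Pow(Add(K, Z), 2) = Pow(Add(0, 43), 2) = Pow(43, 2) = 1849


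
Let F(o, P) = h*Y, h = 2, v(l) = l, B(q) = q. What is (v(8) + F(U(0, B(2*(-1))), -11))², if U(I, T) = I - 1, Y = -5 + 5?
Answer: 64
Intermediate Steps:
Y = 0
U(I, T) = -1 + I
F(o, P) = 0 (F(o, P) = 2*0 = 0)
(v(8) + F(U(0, B(2*(-1))), -11))² = (8 + 0)² = 8² = 64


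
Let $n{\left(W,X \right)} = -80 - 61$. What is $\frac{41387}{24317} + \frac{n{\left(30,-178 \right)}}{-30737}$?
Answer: $\frac{1275540916}{747431629} \approx 1.7066$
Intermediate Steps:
$n{\left(W,X \right)} = -141$
$\frac{41387}{24317} + \frac{n{\left(30,-178 \right)}}{-30737} = \frac{41387}{24317} - \frac{141}{-30737} = 41387 \cdot \frac{1}{24317} - - \frac{141}{30737} = \frac{41387}{24317} + \frac{141}{30737} = \frac{1275540916}{747431629}$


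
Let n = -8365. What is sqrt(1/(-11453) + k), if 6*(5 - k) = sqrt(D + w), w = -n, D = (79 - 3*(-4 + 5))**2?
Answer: sqrt(23610405312 - 787027254*sqrt(14141))/68718 ≈ 3.8496*I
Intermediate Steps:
D = 5776 (D = (79 - 3*1)**2 = (79 - 3)**2 = 76**2 = 5776)
w = 8365 (w = -1*(-8365) = 8365)
k = 5 - sqrt(14141)/6 (k = 5 - sqrt(5776 + 8365)/6 = 5 - sqrt(14141)/6 ≈ -14.819)
sqrt(1/(-11453) + k) = sqrt(1/(-11453) + (5 - sqrt(14141)/6)) = sqrt(-1/11453 + (5 - sqrt(14141)/6)) = sqrt(57264/11453 - sqrt(14141)/6)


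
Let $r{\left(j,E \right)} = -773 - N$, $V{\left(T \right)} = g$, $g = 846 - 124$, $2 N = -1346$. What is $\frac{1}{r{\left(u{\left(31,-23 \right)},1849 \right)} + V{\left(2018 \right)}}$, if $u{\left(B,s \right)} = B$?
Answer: $\frac{1}{622} \approx 0.0016077$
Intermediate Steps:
$N = -673$ ($N = \frac{1}{2} \left(-1346\right) = -673$)
$g = 722$
$V{\left(T \right)} = 722$
$r{\left(j,E \right)} = -100$ ($r{\left(j,E \right)} = -773 - -673 = -773 + 673 = -100$)
$\frac{1}{r{\left(u{\left(31,-23 \right)},1849 \right)} + V{\left(2018 \right)}} = \frac{1}{-100 + 722} = \frac{1}{622}$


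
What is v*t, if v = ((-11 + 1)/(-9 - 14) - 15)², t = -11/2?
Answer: -1234475/1058 ≈ -1166.8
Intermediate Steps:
t = -11/2 (t = -11*½ = -11/2 ≈ -5.5000)
v = 112225/529 (v = (-10/(-23) - 15)² = (-10*(-1/23) - 15)² = (10/23 - 15)² = (-335/23)² = 112225/529 ≈ 212.15)
v*t = (112225/529)*(-11/2) = -1234475/1058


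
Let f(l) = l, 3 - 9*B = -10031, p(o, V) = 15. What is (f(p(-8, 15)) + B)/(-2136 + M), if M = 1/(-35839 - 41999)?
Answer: -263844874/498785907 ≈ -0.52897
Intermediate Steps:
B = 10034/9 (B = ⅓ - ⅑*(-10031) = ⅓ + 10031/9 = 10034/9 ≈ 1114.9)
M = -1/77838 (M = 1/(-77838) = -1/77838 ≈ -1.2847e-5)
(f(p(-8, 15)) + B)/(-2136 + M) = (15 + 10034/9)/(-2136 - 1/77838) = 10169/(9*(-166261969/77838)) = (10169/9)*(-77838/166261969) = -263844874/498785907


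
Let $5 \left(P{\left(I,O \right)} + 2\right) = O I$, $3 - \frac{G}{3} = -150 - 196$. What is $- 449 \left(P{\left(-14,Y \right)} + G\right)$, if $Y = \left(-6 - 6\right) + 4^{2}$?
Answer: $- \frac{2320881}{5} \approx -4.6418 \cdot 10^{5}$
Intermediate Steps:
$G = 1047$ ($G = 9 - 3 \left(-150 - 196\right) = 9 - -1038 = 9 + 1038 = 1047$)
$Y = 4$ ($Y = -12 + 16 = 4$)
$P{\left(I,O \right)} = -2 + \frac{I O}{5}$ ($P{\left(I,O \right)} = -2 + \frac{O I}{5} = -2 + \frac{I O}{5}$)
$- 449 \left(P{\left(-14,Y \right)} + G\right) = - 449 \left(\left(-2 + \frac{1}{5} \left(-14\right) 4\right) + 1047\right) = - 449 \left(\left(-2 - \frac{56}{5}\right) + 1047\right) = - 449 \left(- \frac{66}{5} + 1047\right) = \left(-449\right) \frac{5169}{5} = - \frac{2320881}{5}$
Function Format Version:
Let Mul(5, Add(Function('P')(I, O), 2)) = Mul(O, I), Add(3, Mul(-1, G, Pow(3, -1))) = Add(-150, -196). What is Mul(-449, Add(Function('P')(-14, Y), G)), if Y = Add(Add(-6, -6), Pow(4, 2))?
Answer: Rational(-2320881, 5) ≈ -4.6418e+5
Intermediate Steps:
G = 1047 (G = Add(9, Mul(-3, Add(-150, -196))) = Add(9, Mul(-3, -346)) = Add(9, 1038) = 1047)
Y = 4 (Y = Add(-12, 16) = 4)
Function('P')(I, O) = Add(-2, Mul(Rational(1, 5), I, O)) (Function('P')(I, O) = Add(-2, Mul(Rational(1, 5), Mul(O, I))) = Add(-2, Mul(Rational(1, 5), Mul(I, O))) = Add(-2, Mul(Rational(1, 5), I, O)))
Mul(-449, Add(Function('P')(-14, Y), G)) = Mul(-449, Add(Add(-2, Mul(Rational(1, 5), -14, 4)), 1047)) = Mul(-449, Add(Add(-2, Rational(-56, 5)), 1047)) = Mul(-449, Add(Rational(-66, 5), 1047)) = Mul(-449, Rational(5169, 5)) = Rational(-2320881, 5)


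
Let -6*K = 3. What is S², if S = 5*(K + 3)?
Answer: 625/4 ≈ 156.25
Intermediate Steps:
K = -½ (K = -⅙*3 = -½ ≈ -0.50000)
S = 25/2 (S = 5*(-½ + 3) = 5*(5/2) = 25/2 ≈ 12.500)
S² = (25/2)² = 625/4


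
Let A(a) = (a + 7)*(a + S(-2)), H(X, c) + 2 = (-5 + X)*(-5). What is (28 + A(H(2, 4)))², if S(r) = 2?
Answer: 107584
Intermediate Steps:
H(X, c) = 23 - 5*X (H(X, c) = -2 + (-5 + X)*(-5) = -2 + (25 - 5*X) = 23 - 5*X)
A(a) = (2 + a)*(7 + a) (A(a) = (a + 7)*(a + 2) = (7 + a)*(2 + a) = (2 + a)*(7 + a))
(28 + A(H(2, 4)))² = (28 + (14 + (23 - 5*2)² + 9*(23 - 5*2)))² = (28 + (14 + (23 - 10)² + 9*(23 - 10)))² = (28 + (14 + 13² + 9*13))² = (28 + (14 + 169 + 117))² = (28 + 300)² = 328² = 107584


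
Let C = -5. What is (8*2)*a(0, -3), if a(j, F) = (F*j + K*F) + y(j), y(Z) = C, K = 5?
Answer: -320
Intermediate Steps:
y(Z) = -5
a(j, F) = -5 + 5*F + F*j (a(j, F) = (F*j + 5*F) - 5 = (5*F + F*j) - 5 = -5 + 5*F + F*j)
(8*2)*a(0, -3) = (8*2)*(-5 + 5*(-3) - 3*0) = 16*(-5 - 15 + 0) = 16*(-20) = -320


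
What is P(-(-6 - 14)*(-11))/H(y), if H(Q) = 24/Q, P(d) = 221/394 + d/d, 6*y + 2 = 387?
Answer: 78925/18912 ≈ 4.1733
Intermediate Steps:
y = 385/6 (y = -⅓ + (⅙)*387 = -⅓ + 129/2 = 385/6 ≈ 64.167)
P(d) = 615/394 (P(d) = 221*(1/394) + 1 = 221/394 + 1 = 615/394)
P(-(-6 - 14)*(-11))/H(y) = 615/(394*((24/(385/6)))) = 615/(394*((24*(6/385)))) = 615/(394*(144/385)) = (615/394)*(385/144) = 78925/18912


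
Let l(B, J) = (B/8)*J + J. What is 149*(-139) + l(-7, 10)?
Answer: -82839/4 ≈ -20710.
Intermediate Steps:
l(B, J) = J + B*J/8 (l(B, J) = (B/8)*J + J = B*J/8 + J = J + B*J/8)
149*(-139) + l(-7, 10) = 149*(-139) + (⅛)*10*(8 - 7) = -20711 + (⅛)*10*1 = -20711 + 5/4 = -82839/4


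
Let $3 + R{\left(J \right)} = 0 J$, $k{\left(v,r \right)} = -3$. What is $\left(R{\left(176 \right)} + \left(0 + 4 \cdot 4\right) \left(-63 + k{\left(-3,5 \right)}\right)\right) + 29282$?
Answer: $28223$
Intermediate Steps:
$R{\left(J \right)} = -3$ ($R{\left(J \right)} = -3 + 0 J = -3 + 0 = -3$)
$\left(R{\left(176 \right)} + \left(0 + 4 \cdot 4\right) \left(-63 + k{\left(-3,5 \right)}\right)\right) + 29282 = \left(-3 + \left(0 + 4 \cdot 4\right) \left(-63 - 3\right)\right) + 29282 = \left(-3 + \left(0 + 16\right) \left(-66\right)\right) + 29282 = \left(-3 + 16 \left(-66\right)\right) + 29282 = \left(-3 - 1056\right) + 29282 = -1059 + 29282 = 28223$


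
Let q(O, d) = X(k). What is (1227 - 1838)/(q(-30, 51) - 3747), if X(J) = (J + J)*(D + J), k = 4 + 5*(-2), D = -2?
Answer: 611/3651 ≈ 0.16735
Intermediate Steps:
k = -6 (k = 4 - 10 = -6)
X(J) = 2*J*(-2 + J) (X(J) = (J + J)*(-2 + J) = (2*J)*(-2 + J) = 2*J*(-2 + J))
q(O, d) = 96 (q(O, d) = 2*(-6)*(-2 - 6) = 2*(-6)*(-8) = 96)
(1227 - 1838)/(q(-30, 51) - 3747) = (1227 - 1838)/(96 - 3747) = -611/(-3651) = -611*(-1/3651) = 611/3651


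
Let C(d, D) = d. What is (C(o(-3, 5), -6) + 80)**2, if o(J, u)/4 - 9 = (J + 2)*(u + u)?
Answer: 5776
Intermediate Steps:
o(J, u) = 36 + 8*u*(2 + J) (o(J, u) = 36 + 4*((J + 2)*(u + u)) = 36 + 4*((2 + J)*(2*u)) = 36 + 4*(2*u*(2 + J)) = 36 + 8*u*(2 + J))
(C(o(-3, 5), -6) + 80)**2 = ((36 + 16*5 + 8*(-3)*5) + 80)**2 = ((36 + 80 - 120) + 80)**2 = (-4 + 80)**2 = 76**2 = 5776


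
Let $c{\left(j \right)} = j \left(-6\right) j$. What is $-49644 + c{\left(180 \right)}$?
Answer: $-244044$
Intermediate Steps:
$c{\left(j \right)} = - 6 j^{2}$ ($c{\left(j \right)} = - 6 j j = - 6 j^{2}$)
$-49644 + c{\left(180 \right)} = -49644 - 6 \cdot 180^{2} = -49644 - 194400 = -244044$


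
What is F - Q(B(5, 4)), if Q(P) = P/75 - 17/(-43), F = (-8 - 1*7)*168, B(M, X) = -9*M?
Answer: -541756/215 ≈ -2519.8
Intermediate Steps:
F = -2520 (F = (-8 - 7)*168 = -15*168 = -2520)
Q(P) = 17/43 + P/75 (Q(P) = P*(1/75) - 17*(-1/43) = P/75 + 17/43 = 17/43 + P/75)
F - Q(B(5, 4)) = -2520 - (17/43 + (-9*5)/75) = -2520 - (17/43 + (1/75)*(-45)) = -2520 - (17/43 - ⅗) = -2520 - 1*(-44/215) = -2520 + 44/215 = -541756/215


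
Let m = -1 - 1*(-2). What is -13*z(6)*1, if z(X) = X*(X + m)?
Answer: -546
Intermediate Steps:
m = 1 (m = -1 + 2 = 1)
z(X) = X*(1 + X) (z(X) = X*(X + 1) = X*(1 + X))
-13*z(6)*1 = -78*(1 + 6)*1 = -78*7*1 = -13*42*1 = -546*1 = -546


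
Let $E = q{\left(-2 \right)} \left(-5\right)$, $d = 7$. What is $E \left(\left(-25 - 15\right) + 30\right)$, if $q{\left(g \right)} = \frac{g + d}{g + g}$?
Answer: $- \frac{125}{2} \approx -62.5$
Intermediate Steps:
$q{\left(g \right)} = \frac{7 + g}{2 g}$ ($q{\left(g \right)} = \frac{g + 7}{g + g} = \frac{7 + g}{2 g}$)
$E = \frac{25}{4}$ ($E = \frac{7 - 2}{2 \left(-2\right)} \left(-5\right) = \frac{1}{2} \left(- \frac{1}{2}\right) 5 \left(-5\right) = \left(- \frac{5}{4}\right) \left(-5\right) = \frac{25}{4} \approx 6.25$)
$E \left(\left(-25 - 15\right) + 30\right) = \frac{25 \left(\left(-25 - 15\right) + 30\right)}{4} = \frac{25 \left(-40 + 30\right)}{4} = \frac{25}{4} \left(-10\right) = - \frac{125}{2}$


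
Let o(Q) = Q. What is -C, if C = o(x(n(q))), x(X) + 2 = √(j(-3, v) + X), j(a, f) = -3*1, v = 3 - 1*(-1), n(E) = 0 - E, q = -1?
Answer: 2 - I*√2 ≈ 2.0 - 1.4142*I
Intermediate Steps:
n(E) = -E
v = 4 (v = 3 + 1 = 4)
j(a, f) = -3
x(X) = -2 + √(-3 + X)
C = -2 + I*√2 (C = -2 + √(-3 - 1*(-1)) = -2 + √(-3 + 1) = -2 + √(-2) = -2 + I*√2 ≈ -2.0 + 1.4142*I)
-C = -(-2 + I*√2) = 2 - I*√2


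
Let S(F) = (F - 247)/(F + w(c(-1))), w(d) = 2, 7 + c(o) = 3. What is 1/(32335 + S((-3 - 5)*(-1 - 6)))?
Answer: 58/1875239 ≈ 3.0929e-5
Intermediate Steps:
c(o) = -4 (c(o) = -7 + 3 = -4)
S(F) = (-247 + F)/(2 + F) (S(F) = (F - 247)/(F + 2) = (-247 + F)/(2 + F))
1/(32335 + S((-3 - 5)*(-1 - 6))) = 1/(32335 + (-247 + (-3 - 5)*(-1 - 6))/(2 + (-3 - 5)*(-1 - 6))) = 1/(32335 + (-247 - 8*(-7))/(2 - 8*(-7))) = 1/(32335 + (-247 + 56)/(2 + 56)) = 1/(32335 - 191/58) = 1/(1875239/58) = 58/1875239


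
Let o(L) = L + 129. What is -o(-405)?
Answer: 276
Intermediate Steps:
o(L) = 129 + L
-o(-405) = -(129 - 405) = -1*(-276) = 276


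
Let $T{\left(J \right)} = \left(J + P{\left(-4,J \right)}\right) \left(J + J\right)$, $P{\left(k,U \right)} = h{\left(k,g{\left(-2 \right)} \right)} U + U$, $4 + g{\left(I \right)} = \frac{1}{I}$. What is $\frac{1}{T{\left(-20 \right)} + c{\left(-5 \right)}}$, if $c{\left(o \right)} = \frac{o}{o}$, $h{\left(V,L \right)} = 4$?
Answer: $\frac{1}{4801} \approx 0.00020829$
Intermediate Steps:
$g{\left(I \right)} = -4 + \frac{1}{I}$
$P{\left(k,U \right)} = 5 U$ ($P{\left(k,U \right)} = 4 U + U = 5 U$)
$c{\left(o \right)} = 1$
$T{\left(J \right)} = 12 J^{2}$ ($T{\left(J \right)} = \left(J + 5 J\right) \left(J + J\right) = 6 J 2 J = 12 J^{2}$)
$\frac{1}{T{\left(-20 \right)} + c{\left(-5 \right)}} = \frac{1}{12 \left(-20\right)^{2} + 1} = \frac{1}{12 \cdot 400 + 1} = \frac{1}{4800 + 1} = \frac{1}{4801}$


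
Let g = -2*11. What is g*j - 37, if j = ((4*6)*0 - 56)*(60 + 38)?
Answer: 120699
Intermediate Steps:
g = -22
j = -5488 (j = (24*0 - 56)*98 = (0 - 56)*98 = -56*98 = -5488)
g*j - 37 = -22*(-5488) - 37 = 120736 - 37 = 120699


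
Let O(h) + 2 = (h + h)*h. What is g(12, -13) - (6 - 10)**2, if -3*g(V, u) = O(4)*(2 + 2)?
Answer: -56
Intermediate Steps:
O(h) = -2 + 2*h**2 (O(h) = -2 + (h + h)*h = -2 + (2*h)*h = -2 + 2*h**2)
g(V, u) = -40 (g(V, u) = -(-2 + 2*4**2)*(2 + 2)/3 = -(-2 + 2*16)*4/3 = -(-2 + 32)*4/3 = -10*4 = -1/3*120 = -40)
g(12, -13) - (6 - 10)**2 = -40 - (6 - 10)**2 = -40 - 1*(-4)**2 = -40 - 1*16 = -40 - 16 = -56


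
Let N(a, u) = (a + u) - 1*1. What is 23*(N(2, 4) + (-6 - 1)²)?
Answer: 1242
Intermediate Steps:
N(a, u) = -1 + a + u (N(a, u) = (a + u) - 1 = -1 + a + u)
23*(N(2, 4) + (-6 - 1)²) = 23*((-1 + 2 + 4) + (-6 - 1)²) = 23*(5 + (-7)²) = 23*(5 + 49) = 23*54 = 1242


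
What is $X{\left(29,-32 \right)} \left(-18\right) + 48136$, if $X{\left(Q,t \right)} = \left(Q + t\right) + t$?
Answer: $48766$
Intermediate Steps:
$X{\left(Q,t \right)} = Q + 2 t$
$X{\left(29,-32 \right)} \left(-18\right) + 48136 = \left(29 + 2 \left(-32\right)\right) \left(-18\right) + 48136 = \left(29 - 64\right) \left(-18\right) + 48136 = \left(-35\right) \left(-18\right) + 48136 = 630 + 48136 = 48766$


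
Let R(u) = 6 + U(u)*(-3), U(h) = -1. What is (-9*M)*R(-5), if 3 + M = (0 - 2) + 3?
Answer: 162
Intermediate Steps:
M = -2 (M = -3 + ((0 - 2) + 3) = -3 + (-2 + 3) = -3 + 1 = -2)
R(u) = 9 (R(u) = 6 - 1*(-3) = 6 + 3 = 9)
(-9*M)*R(-5) = -9*(-2)*9 = 18*9 = 162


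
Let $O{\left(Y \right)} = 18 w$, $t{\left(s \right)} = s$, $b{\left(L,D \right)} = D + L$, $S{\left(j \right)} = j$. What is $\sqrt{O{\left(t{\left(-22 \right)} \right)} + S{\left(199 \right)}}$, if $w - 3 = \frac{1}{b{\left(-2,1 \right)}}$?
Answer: $\sqrt{235} \approx 15.33$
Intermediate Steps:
$w = 2$ ($w = 3 + \frac{1}{1 - 2} = 3 + \frac{1}{-1} = 3 - 1 = 2$)
$O{\left(Y \right)} = 36$ ($O{\left(Y \right)} = 18 \cdot 2 = 36$)
$\sqrt{O{\left(t{\left(-22 \right)} \right)} + S{\left(199 \right)}} = \sqrt{36 + 199} = \sqrt{235}$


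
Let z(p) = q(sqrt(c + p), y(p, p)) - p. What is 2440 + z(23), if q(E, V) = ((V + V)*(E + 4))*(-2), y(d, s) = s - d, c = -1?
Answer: 2417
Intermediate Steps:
q(E, V) = -4*V*(4 + E) (q(E, V) = ((2*V)*(4 + E))*(-2) = (2*V*(4 + E))*(-2) = -4*V*(4 + E))
z(p) = -p (z(p) = -4*(p - p)*(4 + sqrt(-1 + p)) - p = -4*0*(4 + sqrt(-1 + p)) - p = 0 - p = -p)
2440 + z(23) = 2440 - 1*23 = 2440 - 23 = 2417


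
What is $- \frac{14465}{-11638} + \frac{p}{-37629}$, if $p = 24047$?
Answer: $\frac{24040409}{39811482} \approx 0.60386$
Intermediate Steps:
$- \frac{14465}{-11638} + \frac{p}{-37629} = - \frac{14465}{-11638} + \frac{24047}{-37629} = \left(-14465\right) \left(- \frac{1}{11638}\right) + 24047 \left(- \frac{1}{37629}\right) = \frac{1315}{1058} - \frac{24047}{37629} = \frac{24040409}{39811482}$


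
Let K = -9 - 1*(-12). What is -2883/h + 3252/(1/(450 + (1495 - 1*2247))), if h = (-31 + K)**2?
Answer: -769972419/784 ≈ -9.8211e+5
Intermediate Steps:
K = 3 (K = -9 + 12 = 3)
h = 784 (h = (-31 + 3)**2 = (-28)**2 = 784)
-2883/h + 3252/(1/(450 + (1495 - 1*2247))) = -2883/784 + 3252/(1/(450 + (1495 - 1*2247))) = -2883*1/784 + 3252/(1/(450 + (1495 - 2247))) = -2883/784 + 3252/(1/(450 - 752)) = -2883/784 + 3252/(1/(-302)) = -2883/784 + 3252/(-1/302) = -2883/784 + 3252*(-302) = -2883/784 - 982104 = -769972419/784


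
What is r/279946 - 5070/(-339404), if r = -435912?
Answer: -2817902889/1827207542 ≈ -1.5422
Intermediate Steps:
r/279946 - 5070/(-339404) = -435912/279946 - 5070/(-339404) = -435912*1/279946 - 5070*(-1/339404) = -217956/139973 + 195/13054 = -2817902889/1827207542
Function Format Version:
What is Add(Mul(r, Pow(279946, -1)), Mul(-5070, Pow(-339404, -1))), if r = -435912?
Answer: Rational(-2817902889, 1827207542) ≈ -1.5422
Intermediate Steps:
Add(Mul(r, Pow(279946, -1)), Mul(-5070, Pow(-339404, -1))) = Add(Mul(-435912, Pow(279946, -1)), Mul(-5070, Pow(-339404, -1))) = Add(Mul(-435912, Rational(1, 279946)), Mul(-5070, Rational(-1, 339404))) = Add(Rational(-217956, 139973), Rational(195, 13054)) = Rational(-2817902889, 1827207542)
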